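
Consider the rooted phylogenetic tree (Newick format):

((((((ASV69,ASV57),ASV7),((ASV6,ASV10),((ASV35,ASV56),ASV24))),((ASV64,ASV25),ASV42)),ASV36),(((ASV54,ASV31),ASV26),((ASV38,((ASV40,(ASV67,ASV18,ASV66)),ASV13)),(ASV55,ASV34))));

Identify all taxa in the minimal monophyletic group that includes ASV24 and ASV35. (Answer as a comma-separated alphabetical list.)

ASV24, ASV35, ASV56

Tracing ASV24: it sits inside ((ASV35,ASV56),ASV24).
Tracing ASV35: it sits inside (ASV35,ASV56).
The smallest clade enclosing both is ((ASV35,ASV56),ASV24); the answer is its 3 terminal taxa in alphabetical order.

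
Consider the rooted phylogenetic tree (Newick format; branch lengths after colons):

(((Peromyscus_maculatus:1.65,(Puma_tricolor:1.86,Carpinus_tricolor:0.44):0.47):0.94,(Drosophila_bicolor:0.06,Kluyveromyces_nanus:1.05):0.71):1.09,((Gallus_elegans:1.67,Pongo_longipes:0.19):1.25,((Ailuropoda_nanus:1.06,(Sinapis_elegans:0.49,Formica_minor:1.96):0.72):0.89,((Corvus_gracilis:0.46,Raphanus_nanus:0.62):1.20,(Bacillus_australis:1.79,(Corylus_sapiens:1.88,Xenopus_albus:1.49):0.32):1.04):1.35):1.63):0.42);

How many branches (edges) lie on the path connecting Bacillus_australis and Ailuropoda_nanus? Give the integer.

5

The MRCA of Bacillus_australis and Ailuropoda_nanus is the node subtending ((Ailuropoda_nanus,(Sinapis_elegans,Formica_minor)),((Corvus_gracilis,Raphanus_nanus),(Bacillus_australis,(Corylus_sapiens,Xenopus_albus)))).
From Bacillus_australis up to that node: 3 branches. From Ailuropoda_nanus up to the same node: 2 branches. Total: 3 + 2 = 5.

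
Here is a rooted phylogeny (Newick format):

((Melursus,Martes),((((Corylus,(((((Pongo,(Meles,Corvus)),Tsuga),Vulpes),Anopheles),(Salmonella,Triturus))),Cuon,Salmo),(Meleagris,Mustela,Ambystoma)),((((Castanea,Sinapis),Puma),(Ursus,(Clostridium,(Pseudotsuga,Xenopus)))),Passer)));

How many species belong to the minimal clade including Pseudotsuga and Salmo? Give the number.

22

The MRCA of Pseudotsuga and Salmo is the node subtending ((((Corylus,(((((Pongo,(Meles,Corvus)),Tsuga),Vulpes),Anopheles),(Salmonella,Triturus))),Cuon,Salmo),(Meleagris,Mustela,Ambystoma)),((((Castanea,Sinapis),Puma),(Ursus,(Clostridium,(Pseudotsuga,Xenopus)))),Passer)).
That clade contains 22 terminal taxa: Ambystoma, Anopheles, Castanea, Clostridium, Corvus, Corylus, Cuon, Meleagris, Meles, Mustela, Passer, Pongo, Pseudotsuga, Puma, Salmo, Salmonella, Sinapis, Triturus, Tsuga, Ursus, Vulpes, Xenopus.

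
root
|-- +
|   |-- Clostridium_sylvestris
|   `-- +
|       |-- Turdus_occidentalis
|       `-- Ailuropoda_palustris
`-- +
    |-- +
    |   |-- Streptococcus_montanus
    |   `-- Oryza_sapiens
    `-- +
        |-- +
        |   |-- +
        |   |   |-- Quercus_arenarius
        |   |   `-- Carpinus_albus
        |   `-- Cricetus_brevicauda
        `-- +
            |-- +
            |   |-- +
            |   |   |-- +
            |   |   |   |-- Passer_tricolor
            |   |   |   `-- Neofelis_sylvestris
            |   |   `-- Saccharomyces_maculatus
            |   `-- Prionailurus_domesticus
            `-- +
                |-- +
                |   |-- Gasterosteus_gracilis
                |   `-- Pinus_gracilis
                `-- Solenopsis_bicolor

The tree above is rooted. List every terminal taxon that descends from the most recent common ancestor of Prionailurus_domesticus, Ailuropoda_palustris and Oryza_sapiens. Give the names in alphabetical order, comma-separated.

Tracing Prionailurus_domesticus: it sits inside (((Passer_tricolor,Neofelis_sylvestris),Saccharomyces_maculatus),Prionailurus_domesticus).
Tracing Ailuropoda_palustris: it sits inside (Turdus_occidentalis,Ailuropoda_palustris).
Tracing Oryza_sapiens: it sits inside (Streptococcus_montanus,Oryza_sapiens).
The smallest clade enclosing all 3 is the whole tree (their MRCA is the root), so the answer is all 15 tips in alphabetical order.

Ailuropoda_palustris, Carpinus_albus, Clostridium_sylvestris, Cricetus_brevicauda, Gasterosteus_gracilis, Neofelis_sylvestris, Oryza_sapiens, Passer_tricolor, Pinus_gracilis, Prionailurus_domesticus, Quercus_arenarius, Saccharomyces_maculatus, Solenopsis_bicolor, Streptococcus_montanus, Turdus_occidentalis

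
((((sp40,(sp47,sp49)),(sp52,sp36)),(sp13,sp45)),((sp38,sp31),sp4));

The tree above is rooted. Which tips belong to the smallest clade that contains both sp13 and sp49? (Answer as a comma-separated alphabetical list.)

Tracing sp13: it sits inside (sp13,sp45).
Tracing sp49: it sits inside (sp47,sp49).
The smallest clade enclosing both is (((sp40,(sp47,sp49)),(sp52,sp36)),(sp13,sp45)); the answer is its 7 terminal taxa in alphabetical order.

sp13, sp36, sp40, sp45, sp47, sp49, sp52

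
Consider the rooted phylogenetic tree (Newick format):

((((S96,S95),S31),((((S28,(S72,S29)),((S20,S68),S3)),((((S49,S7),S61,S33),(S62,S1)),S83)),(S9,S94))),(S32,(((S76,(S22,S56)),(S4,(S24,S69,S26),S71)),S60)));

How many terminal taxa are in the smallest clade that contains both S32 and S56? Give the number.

The MRCA of S32 and S56 is the node subtending (S32,(((S76,(S22,S56)),(S4,(S24,S69,S26),S71)),S60)).
That clade contains 10 terminal taxa: S22, S24, S26, S32, S4, S56, S60, S69, S71, S76.

10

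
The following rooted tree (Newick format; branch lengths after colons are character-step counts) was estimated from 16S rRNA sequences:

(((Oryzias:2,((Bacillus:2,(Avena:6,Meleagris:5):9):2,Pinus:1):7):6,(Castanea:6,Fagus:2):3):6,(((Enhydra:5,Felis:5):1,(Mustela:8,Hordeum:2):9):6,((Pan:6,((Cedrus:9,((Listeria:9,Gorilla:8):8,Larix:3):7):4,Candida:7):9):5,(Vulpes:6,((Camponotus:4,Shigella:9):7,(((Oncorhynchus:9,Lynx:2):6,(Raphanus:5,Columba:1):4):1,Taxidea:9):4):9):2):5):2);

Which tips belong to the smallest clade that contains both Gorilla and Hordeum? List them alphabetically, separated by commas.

Camponotus, Candida, Cedrus, Columba, Enhydra, Felis, Gorilla, Hordeum, Larix, Listeria, Lynx, Mustela, Oncorhynchus, Pan, Raphanus, Shigella, Taxidea, Vulpes

Tracing Gorilla: it sits inside (Listeria,Gorilla).
Tracing Hordeum: it sits inside (Mustela,Hordeum).
The smallest clade enclosing both is (((Enhydra,Felis),(Mustela,Hordeum)),((Pan,((Cedrus,((Listeria,Gorilla),Larix)),Candida)),(Vulpes,((Camponotus,Shigella),(((Oncorhynchus,Lynx),(Raphanus,Columba)),Taxidea))))); the answer is its 18 terminal taxa in alphabetical order.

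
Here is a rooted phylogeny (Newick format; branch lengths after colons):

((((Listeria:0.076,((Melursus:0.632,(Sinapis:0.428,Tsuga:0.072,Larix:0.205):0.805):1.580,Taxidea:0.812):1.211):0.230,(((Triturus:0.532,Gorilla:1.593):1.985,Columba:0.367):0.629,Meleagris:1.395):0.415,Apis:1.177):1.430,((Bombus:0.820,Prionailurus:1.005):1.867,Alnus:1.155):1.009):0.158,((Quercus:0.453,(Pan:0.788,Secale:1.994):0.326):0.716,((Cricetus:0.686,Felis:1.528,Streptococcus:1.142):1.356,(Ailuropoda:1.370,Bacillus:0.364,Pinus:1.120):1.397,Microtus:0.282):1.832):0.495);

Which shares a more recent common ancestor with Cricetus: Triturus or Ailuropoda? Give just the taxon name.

The MRCA of Cricetus and Ailuropoda subtends ((Cricetus,Felis,Streptococcus),(Ailuropoda,Bacillus,Pinus),Microtus) (7 taxa).
The MRCA of Cricetus and Triturus is the root, subtending the entire tree (24 taxa).
The first is nested inside the second, so Cricetus shares a more recent common ancestor with Ailuropoda.

Ailuropoda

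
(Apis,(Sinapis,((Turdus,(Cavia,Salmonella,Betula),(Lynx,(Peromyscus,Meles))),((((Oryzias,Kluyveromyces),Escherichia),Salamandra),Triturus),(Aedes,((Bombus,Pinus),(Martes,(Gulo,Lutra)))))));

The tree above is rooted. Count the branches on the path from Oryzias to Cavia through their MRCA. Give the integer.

8

The MRCA of Oryzias and Cavia is the node subtending ((Turdus,(Cavia,Salmonella,Betula),(Lynx,(Peromyscus,Meles))),((((Oryzias,Kluyveromyces),Escherichia),Salamandra),Triturus),(Aedes,((Bombus,Pinus),(Martes,(Gulo,Lutra))))).
From Oryzias up to that node: 5 branches. From Cavia up to the same node: 3 branches. Total: 5 + 3 = 8.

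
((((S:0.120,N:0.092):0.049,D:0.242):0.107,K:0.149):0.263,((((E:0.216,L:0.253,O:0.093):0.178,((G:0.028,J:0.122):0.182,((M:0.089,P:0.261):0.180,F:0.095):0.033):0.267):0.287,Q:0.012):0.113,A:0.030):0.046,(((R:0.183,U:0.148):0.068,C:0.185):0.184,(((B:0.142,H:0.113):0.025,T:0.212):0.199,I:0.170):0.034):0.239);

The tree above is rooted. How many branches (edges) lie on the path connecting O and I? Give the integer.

8

The MRCA of O and I is the root of the tree.
From O up to that node: 5 branches. From I up to the same node: 3 branches. Total: 5 + 3 = 8.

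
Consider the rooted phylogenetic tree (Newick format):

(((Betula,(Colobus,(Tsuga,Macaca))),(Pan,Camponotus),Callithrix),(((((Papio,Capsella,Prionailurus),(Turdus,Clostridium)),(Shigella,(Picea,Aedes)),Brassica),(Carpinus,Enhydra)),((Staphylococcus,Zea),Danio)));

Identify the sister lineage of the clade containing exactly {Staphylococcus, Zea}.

The clade containing exactly {Staphylococcus, Zea} attaches to the tree at the node subtending ((Staphylococcus,Zea),Danio).
The other lineage descending from that same node — the sister group — is the single tip Danio.

Danio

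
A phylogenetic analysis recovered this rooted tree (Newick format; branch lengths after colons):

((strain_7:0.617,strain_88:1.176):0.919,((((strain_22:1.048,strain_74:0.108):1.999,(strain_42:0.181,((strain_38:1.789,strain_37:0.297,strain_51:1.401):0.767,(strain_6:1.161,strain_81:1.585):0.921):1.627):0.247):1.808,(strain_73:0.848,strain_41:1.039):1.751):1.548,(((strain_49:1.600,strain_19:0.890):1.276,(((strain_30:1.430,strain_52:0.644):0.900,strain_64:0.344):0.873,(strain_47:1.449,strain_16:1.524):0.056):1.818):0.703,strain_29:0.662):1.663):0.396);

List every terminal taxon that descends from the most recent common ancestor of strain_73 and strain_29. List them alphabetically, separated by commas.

Tracing strain_73: it sits inside (strain_73,strain_41).
Tracing strain_29: it sits inside (((strain_49,strain_19),(((strain_30,strain_52),strain_64),(strain_47,strain_16))),strain_29).
The smallest clade enclosing both is ((((strain_22,strain_74),(strain_42,((strain_38,strain_37,strain_51),(strain_6,strain_81)))),(strain_73,strain_41)),(((strain_49,strain_19),(((strain_30,strain_52),strain_64),(strain_47,strain_16))),strain_29)); the answer is its 18 terminal taxa in alphabetical order.

strain_16, strain_19, strain_22, strain_29, strain_30, strain_37, strain_38, strain_41, strain_42, strain_47, strain_49, strain_51, strain_52, strain_6, strain_64, strain_73, strain_74, strain_81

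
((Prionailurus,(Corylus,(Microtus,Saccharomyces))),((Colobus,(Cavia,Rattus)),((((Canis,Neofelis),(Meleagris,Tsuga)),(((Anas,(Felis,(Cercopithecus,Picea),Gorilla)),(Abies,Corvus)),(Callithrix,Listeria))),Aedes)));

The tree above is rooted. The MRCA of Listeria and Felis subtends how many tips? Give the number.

The MRCA of Listeria and Felis is the node subtending (((Anas,(Felis,(Cercopithecus,Picea),Gorilla)),(Abies,Corvus)),(Callithrix,Listeria)).
That clade contains 9 terminal taxa: Abies, Anas, Callithrix, Cercopithecus, Corvus, Felis, Gorilla, Listeria, Picea.

9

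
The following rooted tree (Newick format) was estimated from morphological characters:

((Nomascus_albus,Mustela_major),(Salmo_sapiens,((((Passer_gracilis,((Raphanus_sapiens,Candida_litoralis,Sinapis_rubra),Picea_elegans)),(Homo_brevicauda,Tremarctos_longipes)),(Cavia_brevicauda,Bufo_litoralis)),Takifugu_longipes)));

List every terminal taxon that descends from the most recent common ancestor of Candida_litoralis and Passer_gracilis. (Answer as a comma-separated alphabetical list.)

Tracing Candida_litoralis: it sits inside (Raphanus_sapiens,Candida_litoralis,Sinapis_rubra).
Tracing Passer_gracilis: it sits inside (Passer_gracilis,((Raphanus_sapiens,Candida_litoralis,Sinapis_rubra),Picea_elegans)).
The smallest clade enclosing both is (Passer_gracilis,((Raphanus_sapiens,Candida_litoralis,Sinapis_rubra),Picea_elegans)); the answer is its 5 terminal taxa in alphabetical order.

Candida_litoralis, Passer_gracilis, Picea_elegans, Raphanus_sapiens, Sinapis_rubra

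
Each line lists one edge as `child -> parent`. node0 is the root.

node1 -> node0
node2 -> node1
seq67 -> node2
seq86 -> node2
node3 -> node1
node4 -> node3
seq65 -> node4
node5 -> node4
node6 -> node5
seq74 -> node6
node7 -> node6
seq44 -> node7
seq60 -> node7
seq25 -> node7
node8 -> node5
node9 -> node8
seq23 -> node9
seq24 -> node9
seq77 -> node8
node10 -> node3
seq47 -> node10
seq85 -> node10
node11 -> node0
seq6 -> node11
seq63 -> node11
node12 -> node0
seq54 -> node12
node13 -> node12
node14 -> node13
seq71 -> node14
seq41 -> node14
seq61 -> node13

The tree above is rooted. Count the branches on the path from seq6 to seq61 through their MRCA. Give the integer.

5

The MRCA of seq6 and seq61 is the root of the tree.
From seq6 up to that node: 2 branches. From seq61 up to the same node: 3 branches. Total: 2 + 3 = 5.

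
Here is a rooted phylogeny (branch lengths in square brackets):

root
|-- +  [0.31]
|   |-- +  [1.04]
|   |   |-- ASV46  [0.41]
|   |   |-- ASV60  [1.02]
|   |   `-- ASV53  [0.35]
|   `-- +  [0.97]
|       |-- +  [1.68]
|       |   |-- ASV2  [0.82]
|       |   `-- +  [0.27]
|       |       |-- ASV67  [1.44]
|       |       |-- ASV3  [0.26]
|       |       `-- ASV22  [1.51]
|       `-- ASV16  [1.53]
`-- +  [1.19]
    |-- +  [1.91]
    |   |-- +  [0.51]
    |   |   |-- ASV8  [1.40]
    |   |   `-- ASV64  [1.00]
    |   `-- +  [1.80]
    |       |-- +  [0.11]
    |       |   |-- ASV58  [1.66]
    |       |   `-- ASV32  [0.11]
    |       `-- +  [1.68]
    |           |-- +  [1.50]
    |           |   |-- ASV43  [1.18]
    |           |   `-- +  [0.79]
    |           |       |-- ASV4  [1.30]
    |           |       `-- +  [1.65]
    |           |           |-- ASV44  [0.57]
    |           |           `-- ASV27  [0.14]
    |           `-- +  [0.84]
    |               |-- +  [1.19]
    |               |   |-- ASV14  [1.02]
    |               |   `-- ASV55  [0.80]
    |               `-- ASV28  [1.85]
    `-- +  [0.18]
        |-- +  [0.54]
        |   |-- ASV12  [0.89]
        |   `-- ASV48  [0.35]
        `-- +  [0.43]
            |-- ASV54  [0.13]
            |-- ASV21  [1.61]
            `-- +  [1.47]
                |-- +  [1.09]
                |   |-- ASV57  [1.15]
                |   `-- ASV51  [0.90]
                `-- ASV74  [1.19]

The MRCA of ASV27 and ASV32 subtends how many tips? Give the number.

9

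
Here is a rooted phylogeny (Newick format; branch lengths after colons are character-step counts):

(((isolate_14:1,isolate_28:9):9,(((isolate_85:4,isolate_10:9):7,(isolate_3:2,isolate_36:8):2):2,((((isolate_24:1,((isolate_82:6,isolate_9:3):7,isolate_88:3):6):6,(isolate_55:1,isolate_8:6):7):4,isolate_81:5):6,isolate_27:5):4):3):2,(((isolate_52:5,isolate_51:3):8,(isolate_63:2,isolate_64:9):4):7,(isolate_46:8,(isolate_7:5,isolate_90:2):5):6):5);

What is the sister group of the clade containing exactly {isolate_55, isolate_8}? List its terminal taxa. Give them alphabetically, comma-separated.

The clade containing exactly {isolate_55, isolate_8} attaches to the tree at the node subtending ((isolate_24,((isolate_82,isolate_9),isolate_88)),(isolate_55,isolate_8)).
The other lineage descending from that same node — the sister group — is (isolate_24,((isolate_82,isolate_9),isolate_88)); its 4 tips in alphabetical order are the answer.

isolate_24, isolate_82, isolate_88, isolate_9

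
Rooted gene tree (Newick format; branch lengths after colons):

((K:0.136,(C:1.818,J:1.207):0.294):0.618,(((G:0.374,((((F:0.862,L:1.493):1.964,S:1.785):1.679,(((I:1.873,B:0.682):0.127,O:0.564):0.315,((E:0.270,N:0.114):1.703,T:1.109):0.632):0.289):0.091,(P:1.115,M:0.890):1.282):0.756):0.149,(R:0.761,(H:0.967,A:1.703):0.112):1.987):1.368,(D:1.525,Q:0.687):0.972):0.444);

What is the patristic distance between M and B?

3.676

The path runs M → … → MRCA → … → B; the MRCA is the node subtending ((((F,L),S),(((I,B),O),((E,N),T))),(P,M)).
Branch lengths along that path: 0.890 + 1.282 + 0.091 + 0.289 + 0.315 + 0.127 + 0.682 = 3.676.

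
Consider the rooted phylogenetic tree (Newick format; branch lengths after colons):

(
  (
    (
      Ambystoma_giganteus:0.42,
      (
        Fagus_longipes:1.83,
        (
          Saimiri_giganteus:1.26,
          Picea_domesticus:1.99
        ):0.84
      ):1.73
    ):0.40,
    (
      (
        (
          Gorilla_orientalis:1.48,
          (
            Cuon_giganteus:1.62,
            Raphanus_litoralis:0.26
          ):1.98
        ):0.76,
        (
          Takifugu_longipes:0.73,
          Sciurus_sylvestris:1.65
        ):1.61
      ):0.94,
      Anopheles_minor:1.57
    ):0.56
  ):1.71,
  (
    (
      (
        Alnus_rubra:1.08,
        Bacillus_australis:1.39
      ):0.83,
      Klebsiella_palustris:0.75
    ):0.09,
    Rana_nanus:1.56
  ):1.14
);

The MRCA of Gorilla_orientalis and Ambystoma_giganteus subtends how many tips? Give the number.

10

The MRCA of Gorilla_orientalis and Ambystoma_giganteus is the node subtending ((Ambystoma_giganteus,(Fagus_longipes,(Saimiri_giganteus,Picea_domesticus))),(((Gorilla_orientalis,(Cuon_giganteus,Raphanus_litoralis)),(Takifugu_longipes,Sciurus_sylvestris)),Anopheles_minor)).
That clade contains 10 terminal taxa: Ambystoma_giganteus, Anopheles_minor, Cuon_giganteus, Fagus_longipes, Gorilla_orientalis, Picea_domesticus, Raphanus_litoralis, Saimiri_giganteus, Sciurus_sylvestris, Takifugu_longipes.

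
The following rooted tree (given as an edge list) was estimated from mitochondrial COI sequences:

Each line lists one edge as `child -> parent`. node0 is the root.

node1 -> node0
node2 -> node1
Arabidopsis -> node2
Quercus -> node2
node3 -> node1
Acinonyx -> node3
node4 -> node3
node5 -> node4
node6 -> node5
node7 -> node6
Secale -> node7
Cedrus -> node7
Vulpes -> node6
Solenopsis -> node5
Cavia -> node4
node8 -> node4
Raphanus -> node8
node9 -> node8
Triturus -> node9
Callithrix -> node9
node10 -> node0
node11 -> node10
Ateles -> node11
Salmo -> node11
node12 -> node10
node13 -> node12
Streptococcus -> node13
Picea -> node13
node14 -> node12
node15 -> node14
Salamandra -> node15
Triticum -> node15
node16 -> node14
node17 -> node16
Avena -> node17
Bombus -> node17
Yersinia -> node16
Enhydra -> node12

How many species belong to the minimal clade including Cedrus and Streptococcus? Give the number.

21

The MRCA of Cedrus and Streptococcus is the root, so the clade is the entire tree.
That clade contains 21 terminal taxa: Acinonyx, Arabidopsis, Ateles, Avena, Bombus, Callithrix, Cavia, Cedrus, Enhydra, Picea, Quercus, Raphanus, Salamandra, Salmo, Secale, Solenopsis, Streptococcus, Triticum, Triturus, Vulpes, Yersinia.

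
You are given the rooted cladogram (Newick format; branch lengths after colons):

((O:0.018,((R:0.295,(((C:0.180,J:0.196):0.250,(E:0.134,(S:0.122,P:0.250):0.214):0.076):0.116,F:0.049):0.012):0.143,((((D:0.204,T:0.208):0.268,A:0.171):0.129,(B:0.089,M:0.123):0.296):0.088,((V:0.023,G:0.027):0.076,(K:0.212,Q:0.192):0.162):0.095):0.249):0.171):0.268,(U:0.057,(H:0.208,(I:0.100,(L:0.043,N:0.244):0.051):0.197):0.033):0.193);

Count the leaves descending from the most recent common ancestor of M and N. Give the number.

The MRCA of M and N is the root, so the clade is the entire tree.
That clade contains 22 terminal taxa: A, B, C, D, E, F, G, H, I, J, K, L, M, N, O, P, Q, R, S, T, U, V.

22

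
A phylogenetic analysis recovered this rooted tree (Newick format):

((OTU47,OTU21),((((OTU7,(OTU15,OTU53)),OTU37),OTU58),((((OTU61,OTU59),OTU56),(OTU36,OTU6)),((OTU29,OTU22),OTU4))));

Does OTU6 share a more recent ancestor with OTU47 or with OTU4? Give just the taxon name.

OTU4

The MRCA of OTU6 and OTU4 subtends ((((OTU61,OTU59),OTU56),(OTU36,OTU6)),((OTU29,OTU22),OTU4)) (8 taxa).
The MRCA of OTU6 and OTU47 is the root, subtending the entire tree (15 taxa).
The first is nested inside the second, so OTU6 shares a more recent common ancestor with OTU4.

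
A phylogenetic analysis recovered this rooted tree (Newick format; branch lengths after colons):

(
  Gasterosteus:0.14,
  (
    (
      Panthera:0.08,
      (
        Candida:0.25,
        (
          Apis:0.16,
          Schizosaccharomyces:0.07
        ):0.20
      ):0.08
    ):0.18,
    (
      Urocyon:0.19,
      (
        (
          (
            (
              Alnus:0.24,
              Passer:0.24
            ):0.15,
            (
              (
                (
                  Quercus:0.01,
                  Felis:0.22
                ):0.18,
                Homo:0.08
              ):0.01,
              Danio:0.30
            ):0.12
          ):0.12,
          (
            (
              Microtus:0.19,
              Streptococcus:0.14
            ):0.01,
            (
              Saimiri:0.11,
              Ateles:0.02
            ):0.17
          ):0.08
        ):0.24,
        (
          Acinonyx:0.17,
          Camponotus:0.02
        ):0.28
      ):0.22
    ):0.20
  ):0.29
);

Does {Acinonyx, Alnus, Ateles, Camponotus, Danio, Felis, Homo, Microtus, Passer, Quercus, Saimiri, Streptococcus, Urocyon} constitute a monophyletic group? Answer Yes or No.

Yes

The most recent common ancestor of these taxa subtends (Urocyon,((((Alnus,Passer),(((Quercus,Felis),Homo),Danio)),((Microtus,Streptococcus),(Saimiri,Ateles))),(Acinonyx,Camponotus))).
That clade has exactly 13 tips — every listed taxon and nothing else — so the group is monophyletic.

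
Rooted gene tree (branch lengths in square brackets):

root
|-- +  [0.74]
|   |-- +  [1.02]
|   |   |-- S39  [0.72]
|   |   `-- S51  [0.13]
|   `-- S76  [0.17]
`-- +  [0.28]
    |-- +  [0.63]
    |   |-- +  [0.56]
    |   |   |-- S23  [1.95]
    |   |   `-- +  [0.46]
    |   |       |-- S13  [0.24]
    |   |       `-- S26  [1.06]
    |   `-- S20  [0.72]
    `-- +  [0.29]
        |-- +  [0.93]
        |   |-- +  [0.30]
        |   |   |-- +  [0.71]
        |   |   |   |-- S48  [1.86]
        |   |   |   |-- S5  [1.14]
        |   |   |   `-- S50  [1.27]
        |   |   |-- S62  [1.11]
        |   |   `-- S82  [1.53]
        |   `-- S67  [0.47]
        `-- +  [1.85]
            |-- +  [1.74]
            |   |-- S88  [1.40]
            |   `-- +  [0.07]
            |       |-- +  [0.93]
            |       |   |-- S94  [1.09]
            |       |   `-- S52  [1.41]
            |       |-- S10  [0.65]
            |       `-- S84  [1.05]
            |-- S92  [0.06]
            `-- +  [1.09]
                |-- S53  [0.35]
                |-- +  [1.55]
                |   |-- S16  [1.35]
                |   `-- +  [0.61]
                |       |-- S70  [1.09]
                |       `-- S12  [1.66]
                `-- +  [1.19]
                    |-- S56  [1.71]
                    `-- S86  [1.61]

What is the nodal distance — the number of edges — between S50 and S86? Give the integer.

The MRCA of S50 and S86 is the node subtending ((((S48,S5,S50),S62,S82),S67),((S88,((S94,S52),S10,S84)),S92,(S53,(S16,(S70,S12)),(S56,S86)))).
From S50 up to that node: 4 branches. From S86 up to the same node: 4 branches. Total: 4 + 4 = 8.

8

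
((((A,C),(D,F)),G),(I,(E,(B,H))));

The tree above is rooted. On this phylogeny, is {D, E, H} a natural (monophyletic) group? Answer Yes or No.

The MRCA of the listed taxa is the root, so the smallest clade containing them is the whole tree.
That clade also contains A, B, C, F, G, I, which are not in the proposed group, so the group is not monophyletic.

No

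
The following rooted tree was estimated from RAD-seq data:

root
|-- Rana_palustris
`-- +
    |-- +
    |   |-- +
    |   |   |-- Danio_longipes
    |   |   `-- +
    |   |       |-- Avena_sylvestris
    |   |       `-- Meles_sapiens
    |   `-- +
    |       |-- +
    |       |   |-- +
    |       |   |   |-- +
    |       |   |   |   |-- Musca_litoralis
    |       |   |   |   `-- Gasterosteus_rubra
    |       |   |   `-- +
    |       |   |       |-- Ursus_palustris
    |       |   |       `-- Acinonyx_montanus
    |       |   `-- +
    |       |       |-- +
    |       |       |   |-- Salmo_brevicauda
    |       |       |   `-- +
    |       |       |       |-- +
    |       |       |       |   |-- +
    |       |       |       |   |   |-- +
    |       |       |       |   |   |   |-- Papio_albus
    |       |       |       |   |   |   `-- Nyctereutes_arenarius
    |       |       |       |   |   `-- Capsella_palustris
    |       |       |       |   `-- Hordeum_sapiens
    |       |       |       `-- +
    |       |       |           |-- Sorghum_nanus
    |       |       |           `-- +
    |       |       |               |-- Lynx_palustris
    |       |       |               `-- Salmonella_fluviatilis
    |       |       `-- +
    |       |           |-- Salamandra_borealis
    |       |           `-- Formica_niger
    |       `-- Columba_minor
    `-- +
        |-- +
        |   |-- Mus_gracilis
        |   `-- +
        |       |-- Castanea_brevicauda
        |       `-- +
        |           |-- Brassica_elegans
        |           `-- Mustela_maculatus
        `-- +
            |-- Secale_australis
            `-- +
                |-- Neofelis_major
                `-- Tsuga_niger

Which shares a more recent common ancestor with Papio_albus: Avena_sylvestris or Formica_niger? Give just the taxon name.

Formica_niger

The MRCA of Papio_albus and Formica_niger subtends ((Salmo_brevicauda,((((Papio_albus,Nyctereutes_arenarius),Capsella_palustris),Hordeum_sapiens),(Sorghum_nanus,(Lynx_palustris,Salmonella_fluviatilis)))),(Salamandra_borealis,Formica_niger)) (10 taxa).
The MRCA of Papio_albus and Avena_sylvestris subtends ((Danio_longipes,(Avena_sylvestris,Meles_sapiens)),((((Musca_litoralis,Gasterosteus_rubra),(Ursus_palustris,Acinonyx_montanus)),((Salmo_brevicauda,((((Papio_albus,Nyctereutes_arenarius),Capsella_palustris),Hordeum_sapiens),(Sorghum_nanus,(Lynx_palustris,Salmonella_fluviatilis)))),(Salamandra_borealis,Formica_niger))),Columba_minor)) (18 taxa).
The first is nested inside the second, so Papio_albus shares a more recent common ancestor with Formica_niger.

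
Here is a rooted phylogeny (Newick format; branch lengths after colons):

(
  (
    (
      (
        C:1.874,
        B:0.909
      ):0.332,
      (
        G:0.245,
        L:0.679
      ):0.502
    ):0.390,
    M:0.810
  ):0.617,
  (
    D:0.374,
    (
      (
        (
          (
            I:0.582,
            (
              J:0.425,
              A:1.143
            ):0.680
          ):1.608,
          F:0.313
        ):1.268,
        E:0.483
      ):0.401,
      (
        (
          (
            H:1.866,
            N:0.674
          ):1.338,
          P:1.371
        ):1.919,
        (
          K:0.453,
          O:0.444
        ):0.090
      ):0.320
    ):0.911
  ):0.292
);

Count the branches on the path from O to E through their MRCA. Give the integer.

The MRCA of O and E is the node subtending ((((I,(J,A)),F),E),(((H,N),P),(K,O))).
From O up to that node: 3 branches. From E up to the same node: 2 branches. Total: 3 + 2 = 5.

5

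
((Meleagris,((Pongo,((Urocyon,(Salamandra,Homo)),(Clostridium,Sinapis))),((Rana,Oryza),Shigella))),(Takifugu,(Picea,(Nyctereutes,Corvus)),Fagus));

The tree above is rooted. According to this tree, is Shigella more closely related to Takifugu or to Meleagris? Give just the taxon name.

Meleagris

The MRCA of Shigella and Meleagris subtends (Meleagris,((Pongo,((Urocyon,(Salamandra,Homo)),(Clostridium,Sinapis))),((Rana,Oryza),Shigella))) (10 taxa).
The MRCA of Shigella and Takifugu is the root, subtending the entire tree (15 taxa).
The first is nested inside the second, so Shigella shares a more recent common ancestor with Meleagris.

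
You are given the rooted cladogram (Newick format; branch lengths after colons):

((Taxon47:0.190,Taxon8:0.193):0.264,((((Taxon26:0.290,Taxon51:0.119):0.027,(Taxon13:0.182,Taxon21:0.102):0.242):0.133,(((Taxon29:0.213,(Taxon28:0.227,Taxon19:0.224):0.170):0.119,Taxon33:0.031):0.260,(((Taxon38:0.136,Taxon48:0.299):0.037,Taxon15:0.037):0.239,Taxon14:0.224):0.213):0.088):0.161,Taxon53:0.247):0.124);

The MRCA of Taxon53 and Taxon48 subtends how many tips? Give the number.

13

The MRCA of Taxon53 and Taxon48 is the node subtending ((((Taxon26,Taxon51),(Taxon13,Taxon21)),(((Taxon29,(Taxon28,Taxon19)),Taxon33),(((Taxon38,Taxon48),Taxon15),Taxon14))),Taxon53).
That clade contains 13 terminal taxa: Taxon13, Taxon14, Taxon15, Taxon19, Taxon21, Taxon26, Taxon28, Taxon29, Taxon33, Taxon38, Taxon48, Taxon51, Taxon53.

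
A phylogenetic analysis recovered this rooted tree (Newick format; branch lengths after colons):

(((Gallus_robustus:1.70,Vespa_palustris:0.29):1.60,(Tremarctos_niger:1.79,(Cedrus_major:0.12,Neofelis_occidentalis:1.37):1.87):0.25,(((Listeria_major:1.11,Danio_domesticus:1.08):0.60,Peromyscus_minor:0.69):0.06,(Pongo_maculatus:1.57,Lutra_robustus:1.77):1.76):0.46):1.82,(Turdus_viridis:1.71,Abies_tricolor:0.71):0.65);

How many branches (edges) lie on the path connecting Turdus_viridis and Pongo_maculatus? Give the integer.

6

The MRCA of Turdus_viridis and Pongo_maculatus is the root of the tree.
From Turdus_viridis up to that node: 2 branches. From Pongo_maculatus up to the same node: 4 branches. Total: 2 + 4 = 6.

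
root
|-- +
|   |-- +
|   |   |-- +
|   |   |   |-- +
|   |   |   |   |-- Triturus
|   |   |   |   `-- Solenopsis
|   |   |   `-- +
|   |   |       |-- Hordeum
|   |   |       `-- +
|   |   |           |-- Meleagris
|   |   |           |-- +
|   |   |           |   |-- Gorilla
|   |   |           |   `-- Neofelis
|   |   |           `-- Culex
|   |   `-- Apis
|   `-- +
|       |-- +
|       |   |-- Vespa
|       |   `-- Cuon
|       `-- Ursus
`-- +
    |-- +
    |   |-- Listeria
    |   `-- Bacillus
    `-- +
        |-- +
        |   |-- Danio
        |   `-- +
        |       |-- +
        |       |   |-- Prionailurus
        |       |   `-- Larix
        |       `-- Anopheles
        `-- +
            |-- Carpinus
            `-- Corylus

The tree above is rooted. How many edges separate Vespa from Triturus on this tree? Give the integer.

7

The MRCA of Vespa and Triturus is the node subtending ((((Triturus,Solenopsis),(Hordeum,(Meleagris,(Gorilla,Neofelis),Culex))),Apis),((Vespa,Cuon),Ursus)).
From Vespa up to that node: 3 branches. From Triturus up to the same node: 4 branches. Total: 3 + 4 = 7.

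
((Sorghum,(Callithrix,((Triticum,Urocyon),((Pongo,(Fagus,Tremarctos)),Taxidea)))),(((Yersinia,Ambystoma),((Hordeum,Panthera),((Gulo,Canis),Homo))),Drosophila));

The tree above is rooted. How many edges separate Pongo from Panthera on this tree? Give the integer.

The MRCA of Pongo and Panthera is the root of the tree.
From Pongo up to that node: 6 branches. From Panthera up to the same node: 5 branches. Total: 6 + 5 = 11.

11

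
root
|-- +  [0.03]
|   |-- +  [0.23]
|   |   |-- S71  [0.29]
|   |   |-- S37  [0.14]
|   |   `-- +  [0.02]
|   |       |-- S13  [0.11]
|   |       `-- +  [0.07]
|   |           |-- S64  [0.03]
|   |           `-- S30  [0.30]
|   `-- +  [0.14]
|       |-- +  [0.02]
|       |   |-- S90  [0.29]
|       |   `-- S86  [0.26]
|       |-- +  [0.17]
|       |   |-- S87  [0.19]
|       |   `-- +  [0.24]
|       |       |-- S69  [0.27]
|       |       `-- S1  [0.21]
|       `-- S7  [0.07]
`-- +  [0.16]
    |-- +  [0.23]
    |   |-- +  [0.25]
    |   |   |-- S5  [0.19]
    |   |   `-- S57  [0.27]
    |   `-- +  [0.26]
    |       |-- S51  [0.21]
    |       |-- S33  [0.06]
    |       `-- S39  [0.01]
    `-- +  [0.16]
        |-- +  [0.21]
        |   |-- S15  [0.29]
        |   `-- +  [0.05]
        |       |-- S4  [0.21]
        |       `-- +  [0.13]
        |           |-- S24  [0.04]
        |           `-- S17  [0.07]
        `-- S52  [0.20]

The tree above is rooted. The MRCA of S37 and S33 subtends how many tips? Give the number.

The MRCA of S37 and S33 is the root, so the clade is the entire tree.
That clade contains 21 terminal taxa: S1, S13, S15, S17, S24, S30, S33, S37, S39, S4, S5, S51, S52, S57, S64, S69, S7, S71, S86, S87, S90.

21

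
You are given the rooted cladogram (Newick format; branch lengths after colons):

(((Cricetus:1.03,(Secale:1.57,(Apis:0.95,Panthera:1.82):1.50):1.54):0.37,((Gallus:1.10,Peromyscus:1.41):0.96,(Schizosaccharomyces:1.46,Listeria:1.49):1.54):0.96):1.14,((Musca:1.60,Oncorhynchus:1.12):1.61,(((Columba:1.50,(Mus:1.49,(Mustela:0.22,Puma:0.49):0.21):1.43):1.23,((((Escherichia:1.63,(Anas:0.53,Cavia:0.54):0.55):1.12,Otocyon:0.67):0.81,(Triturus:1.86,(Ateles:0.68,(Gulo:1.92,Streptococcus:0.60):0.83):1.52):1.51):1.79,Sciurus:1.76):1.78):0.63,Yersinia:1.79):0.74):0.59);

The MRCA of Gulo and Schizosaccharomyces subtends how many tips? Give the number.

24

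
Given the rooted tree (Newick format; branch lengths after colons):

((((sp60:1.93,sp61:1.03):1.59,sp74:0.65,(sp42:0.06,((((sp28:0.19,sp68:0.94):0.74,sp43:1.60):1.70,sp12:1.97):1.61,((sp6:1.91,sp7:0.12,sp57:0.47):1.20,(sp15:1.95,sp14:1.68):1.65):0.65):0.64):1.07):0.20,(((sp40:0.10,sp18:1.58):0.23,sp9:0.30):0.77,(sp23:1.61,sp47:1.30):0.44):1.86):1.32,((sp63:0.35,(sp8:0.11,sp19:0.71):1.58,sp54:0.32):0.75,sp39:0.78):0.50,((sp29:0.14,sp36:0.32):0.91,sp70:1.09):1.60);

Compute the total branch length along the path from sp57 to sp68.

7.31

The path runs sp57 → … → MRCA → … → sp68; the MRCA is the node subtending ((((sp28,sp68),sp43),sp12),((sp6,sp7,sp57),(sp15,sp14))).
Branch lengths along that path: 0.47 + 1.20 + 0.65 + 1.61 + 1.70 + 0.74 + 0.94 = 7.31.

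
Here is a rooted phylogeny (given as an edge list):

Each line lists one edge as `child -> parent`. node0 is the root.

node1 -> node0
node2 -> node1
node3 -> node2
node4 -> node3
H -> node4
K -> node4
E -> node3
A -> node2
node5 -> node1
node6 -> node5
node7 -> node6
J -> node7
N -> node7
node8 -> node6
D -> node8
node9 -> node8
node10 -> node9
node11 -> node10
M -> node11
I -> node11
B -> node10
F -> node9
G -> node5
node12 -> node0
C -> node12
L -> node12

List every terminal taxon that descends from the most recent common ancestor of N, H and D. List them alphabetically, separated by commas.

Tracing N: it sits inside (J,N).
Tracing H: it sits inside (H,K).
Tracing D: it sits inside (D,(((M,I),B),F)).
The smallest clade enclosing all 3 is ((((H,K),E),A),(((J,N),(D,(((M,I),B),F))),G)); the answer is its 12 terminal taxa in alphabetical order.

A, B, D, E, F, G, H, I, J, K, M, N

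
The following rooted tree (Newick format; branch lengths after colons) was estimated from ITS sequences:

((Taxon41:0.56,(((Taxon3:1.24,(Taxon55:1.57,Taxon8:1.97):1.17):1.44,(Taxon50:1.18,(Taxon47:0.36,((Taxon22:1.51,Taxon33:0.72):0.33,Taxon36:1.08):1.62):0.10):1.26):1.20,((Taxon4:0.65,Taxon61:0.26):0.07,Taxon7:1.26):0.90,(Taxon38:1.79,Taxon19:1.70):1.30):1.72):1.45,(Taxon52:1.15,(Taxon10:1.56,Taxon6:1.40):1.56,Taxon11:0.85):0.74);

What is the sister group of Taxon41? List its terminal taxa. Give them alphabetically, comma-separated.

Taxon19, Taxon22, Taxon3, Taxon33, Taxon36, Taxon38, Taxon4, Taxon47, Taxon50, Taxon55, Taxon61, Taxon7, Taxon8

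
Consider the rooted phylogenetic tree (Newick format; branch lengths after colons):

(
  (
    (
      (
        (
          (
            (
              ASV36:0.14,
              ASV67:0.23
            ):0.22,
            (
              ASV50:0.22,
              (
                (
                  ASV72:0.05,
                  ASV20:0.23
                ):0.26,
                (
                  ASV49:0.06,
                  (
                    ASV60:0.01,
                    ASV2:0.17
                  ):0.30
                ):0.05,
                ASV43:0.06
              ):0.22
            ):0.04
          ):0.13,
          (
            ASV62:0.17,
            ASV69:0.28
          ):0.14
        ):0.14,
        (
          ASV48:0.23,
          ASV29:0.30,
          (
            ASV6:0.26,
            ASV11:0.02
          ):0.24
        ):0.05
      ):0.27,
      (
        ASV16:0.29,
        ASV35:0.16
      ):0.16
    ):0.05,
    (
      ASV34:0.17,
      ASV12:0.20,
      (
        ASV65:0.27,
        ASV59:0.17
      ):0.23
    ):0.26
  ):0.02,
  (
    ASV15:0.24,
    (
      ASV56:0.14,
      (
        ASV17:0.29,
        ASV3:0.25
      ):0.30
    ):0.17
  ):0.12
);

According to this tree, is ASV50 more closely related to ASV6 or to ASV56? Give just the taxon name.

The MRCA of ASV50 and ASV6 subtends ((((ASV36,ASV67),(ASV50,((ASV72,ASV20),(ASV49,(ASV60,ASV2)),ASV43))),(ASV62,ASV69)),(ASV48,ASV29,(ASV6,ASV11))) (15 taxa).
The MRCA of ASV50 and ASV56 is the root, subtending the entire tree (25 taxa).
The first is nested inside the second, so ASV50 shares a more recent common ancestor with ASV6.

ASV6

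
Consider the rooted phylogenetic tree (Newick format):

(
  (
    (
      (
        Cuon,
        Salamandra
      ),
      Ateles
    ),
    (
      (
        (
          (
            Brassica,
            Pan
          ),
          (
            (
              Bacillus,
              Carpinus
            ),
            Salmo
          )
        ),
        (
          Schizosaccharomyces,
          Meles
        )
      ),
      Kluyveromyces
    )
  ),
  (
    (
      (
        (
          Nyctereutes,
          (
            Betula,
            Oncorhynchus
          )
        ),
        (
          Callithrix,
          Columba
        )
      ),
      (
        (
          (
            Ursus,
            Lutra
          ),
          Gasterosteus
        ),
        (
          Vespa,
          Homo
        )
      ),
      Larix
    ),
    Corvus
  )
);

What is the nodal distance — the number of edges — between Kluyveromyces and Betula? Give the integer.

The MRCA of Kluyveromyces and Betula is the root of the tree.
From Kluyveromyces up to that node: 3 branches. From Betula up to the same node: 6 branches. Total: 3 + 6 = 9.

9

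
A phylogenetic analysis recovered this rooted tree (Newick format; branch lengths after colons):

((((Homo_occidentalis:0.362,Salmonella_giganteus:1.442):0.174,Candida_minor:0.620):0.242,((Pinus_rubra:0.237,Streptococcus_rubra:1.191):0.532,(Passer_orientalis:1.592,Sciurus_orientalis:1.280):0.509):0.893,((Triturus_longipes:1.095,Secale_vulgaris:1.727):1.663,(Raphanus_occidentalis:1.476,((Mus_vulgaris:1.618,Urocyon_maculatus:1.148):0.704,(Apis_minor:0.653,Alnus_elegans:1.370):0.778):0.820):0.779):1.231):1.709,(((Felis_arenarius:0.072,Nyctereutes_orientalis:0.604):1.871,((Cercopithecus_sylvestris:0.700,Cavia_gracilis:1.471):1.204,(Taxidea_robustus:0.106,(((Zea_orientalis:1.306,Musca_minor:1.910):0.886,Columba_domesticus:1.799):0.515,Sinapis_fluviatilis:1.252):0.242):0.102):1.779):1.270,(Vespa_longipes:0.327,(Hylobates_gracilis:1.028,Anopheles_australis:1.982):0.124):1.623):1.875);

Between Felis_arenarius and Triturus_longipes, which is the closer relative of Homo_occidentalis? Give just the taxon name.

The MRCA of Homo_occidentalis and Triturus_longipes subtends (((Homo_occidentalis,Salmonella_giganteus),Candida_minor),((Pinus_rubra,Streptococcus_rubra),(Passer_orientalis,Sciurus_orientalis)),((Triturus_longipes,Secale_vulgaris),(Raphanus_occidentalis,((Mus_vulgaris,Urocyon_maculatus),(Apis_minor,Alnus_elegans))))) (14 taxa).
The MRCA of Homo_occidentalis and Felis_arenarius is the root, subtending the entire tree (26 taxa).
The first is nested inside the second, so Homo_occidentalis shares a more recent common ancestor with Triturus_longipes.

Triturus_longipes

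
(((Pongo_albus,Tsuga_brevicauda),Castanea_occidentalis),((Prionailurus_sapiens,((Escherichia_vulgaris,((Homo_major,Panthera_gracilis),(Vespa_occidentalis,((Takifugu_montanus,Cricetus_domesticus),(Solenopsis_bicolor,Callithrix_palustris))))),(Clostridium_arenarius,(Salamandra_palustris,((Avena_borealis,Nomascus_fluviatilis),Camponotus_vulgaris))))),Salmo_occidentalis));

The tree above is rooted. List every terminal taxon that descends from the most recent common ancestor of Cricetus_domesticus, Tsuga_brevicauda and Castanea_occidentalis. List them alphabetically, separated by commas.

Tracing Cricetus_domesticus: it sits inside (Takifugu_montanus,Cricetus_domesticus).
Tracing Tsuga_brevicauda: it sits inside (Pongo_albus,Tsuga_brevicauda).
Tracing Castanea_occidentalis: it sits inside ((Pongo_albus,Tsuga_brevicauda),Castanea_occidentalis).
The smallest clade enclosing all 3 is the whole tree (their MRCA is the root), so the answer is all 18 tips in alphabetical order.

Avena_borealis, Callithrix_palustris, Camponotus_vulgaris, Castanea_occidentalis, Clostridium_arenarius, Cricetus_domesticus, Escherichia_vulgaris, Homo_major, Nomascus_fluviatilis, Panthera_gracilis, Pongo_albus, Prionailurus_sapiens, Salamandra_palustris, Salmo_occidentalis, Solenopsis_bicolor, Takifugu_montanus, Tsuga_brevicauda, Vespa_occidentalis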